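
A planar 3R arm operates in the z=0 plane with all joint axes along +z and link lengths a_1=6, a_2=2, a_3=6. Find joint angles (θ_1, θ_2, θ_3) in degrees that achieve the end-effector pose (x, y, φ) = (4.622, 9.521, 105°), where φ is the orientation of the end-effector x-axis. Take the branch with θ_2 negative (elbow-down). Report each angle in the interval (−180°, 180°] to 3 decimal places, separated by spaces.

wrist centre = target − a_3·(cos φ, sin φ) = (6.1749, 3.7254)
cos θ_2 = (52.0085−6²−2²)/(2·6·2) = 0.5004; θ_2 = -59.9765° (elbow-down)
β = atan2(3.7254,6.1749) = 31.1034°; ψ = atan2(-1.7316,7.0007) = -13.8934°
θ_1 = β − ψ = 44.9968°
θ_3 = φ − θ_1 − θ_2 = 119.9798° (wrapped to (-180°,180°])

44.997 -59.977 119.980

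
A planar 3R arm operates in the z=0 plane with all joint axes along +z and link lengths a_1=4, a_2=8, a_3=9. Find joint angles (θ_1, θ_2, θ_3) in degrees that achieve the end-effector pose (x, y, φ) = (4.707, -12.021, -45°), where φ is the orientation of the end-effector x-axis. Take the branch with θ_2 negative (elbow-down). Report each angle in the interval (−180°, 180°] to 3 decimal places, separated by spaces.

wrist centre = target − a_3·(cos φ, sin φ) = (-1.6570, -5.6570)
cos θ_2 = (34.7476−4²−8²)/(2·4·8) = -0.7071; θ_2 = -134.9969° (elbow-down)
β = atan2(-5.6570,-1.6570) = -106.3254°; ψ = atan2(-5.6572,-1.6565) = -106.3213°
θ_1 = β − ψ = -0.0042°
θ_3 = φ − θ_1 − θ_2 = 90.0011° (wrapped to (-180°,180°])

-0.004 -134.997 90.001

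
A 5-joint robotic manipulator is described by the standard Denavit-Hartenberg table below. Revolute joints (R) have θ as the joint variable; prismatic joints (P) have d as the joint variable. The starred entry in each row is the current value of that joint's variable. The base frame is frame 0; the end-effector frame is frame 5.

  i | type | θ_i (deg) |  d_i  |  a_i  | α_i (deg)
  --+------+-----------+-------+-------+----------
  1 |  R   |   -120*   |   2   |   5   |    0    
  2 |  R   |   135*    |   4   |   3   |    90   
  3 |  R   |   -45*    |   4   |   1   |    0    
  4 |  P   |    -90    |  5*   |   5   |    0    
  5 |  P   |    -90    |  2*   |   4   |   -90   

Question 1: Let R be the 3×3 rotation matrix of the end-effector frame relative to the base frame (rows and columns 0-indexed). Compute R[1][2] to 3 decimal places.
-0.183

End-effector z-axis (col 2 of R) = (-0.6830,-0.1830,-0.7071)
R[1][2] = -0.1830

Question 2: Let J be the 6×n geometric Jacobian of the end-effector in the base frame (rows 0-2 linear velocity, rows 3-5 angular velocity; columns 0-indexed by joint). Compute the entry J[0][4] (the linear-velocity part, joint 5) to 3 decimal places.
0.259

prismatic axis z_4 = (0.2588,-0.9659,0.0000)
J_v[:, 4] = z_4; J_ω[:, 4] = (0,0,0)
entry J[0][4] = 0.2588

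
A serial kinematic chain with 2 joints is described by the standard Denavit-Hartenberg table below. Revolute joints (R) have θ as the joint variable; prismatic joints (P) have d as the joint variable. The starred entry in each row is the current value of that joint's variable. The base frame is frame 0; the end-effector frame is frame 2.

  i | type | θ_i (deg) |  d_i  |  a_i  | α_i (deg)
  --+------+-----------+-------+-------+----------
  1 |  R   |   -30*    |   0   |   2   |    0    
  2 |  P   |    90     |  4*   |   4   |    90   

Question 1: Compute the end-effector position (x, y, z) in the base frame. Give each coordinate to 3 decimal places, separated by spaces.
after link 1: o_1 = (1.7321, -1.0000, 0.0000)
after link 2: o_2 = (3.7321, 2.4641, 4.0000)

3.732 2.464 4.000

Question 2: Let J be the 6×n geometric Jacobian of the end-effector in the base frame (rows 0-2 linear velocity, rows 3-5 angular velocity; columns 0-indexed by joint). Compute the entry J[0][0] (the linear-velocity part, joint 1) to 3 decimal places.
axis z_0 = ẑ; lever o_n−o_0 = (3.7321,2.4641,4.0000)
cross product → J_v[:, 0] = (-2.4641,3.7321,0.0000)
J_ω[:, 0] = z_0
entry J[0][0] = -2.4641

-2.464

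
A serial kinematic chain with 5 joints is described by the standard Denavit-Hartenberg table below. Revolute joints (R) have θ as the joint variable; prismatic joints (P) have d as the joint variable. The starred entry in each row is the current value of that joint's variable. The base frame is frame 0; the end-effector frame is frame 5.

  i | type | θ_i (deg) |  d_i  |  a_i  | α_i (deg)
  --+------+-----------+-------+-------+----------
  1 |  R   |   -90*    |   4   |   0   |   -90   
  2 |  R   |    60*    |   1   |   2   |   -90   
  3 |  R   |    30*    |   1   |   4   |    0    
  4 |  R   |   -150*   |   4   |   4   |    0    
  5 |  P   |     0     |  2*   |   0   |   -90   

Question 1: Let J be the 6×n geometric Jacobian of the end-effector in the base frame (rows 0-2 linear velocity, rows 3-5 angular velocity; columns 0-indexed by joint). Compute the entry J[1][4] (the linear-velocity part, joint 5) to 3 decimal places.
prismatic axis z_4 = (0.0000,0.8660,-0.5000)
J_v[:, 4] = z_4; J_ω[:, 4] = (0,0,0)
entry J[1][4] = 0.8660

0.866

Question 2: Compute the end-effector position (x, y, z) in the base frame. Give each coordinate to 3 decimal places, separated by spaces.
2.464 4.330 -2.500

after link 1: o_1 = (0.0000, 0.0000, 4.0000)
after link 2: o_2 = (1.0000, -1.0000, 2.2679)
after link 3: o_3 = (-1.0000, -1.8660, -1.2321)
after link 4: o_4 = (2.4641, 2.5981, -1.5000)
after link 5: o_5 = (2.4641, 4.3301, -2.5000)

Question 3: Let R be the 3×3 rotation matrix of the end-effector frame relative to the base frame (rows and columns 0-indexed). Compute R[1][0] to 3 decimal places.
End-effector x-axis (col 0 of R) = (0.8660,0.2500,0.4330)
R[1][0] = 0.2500

0.250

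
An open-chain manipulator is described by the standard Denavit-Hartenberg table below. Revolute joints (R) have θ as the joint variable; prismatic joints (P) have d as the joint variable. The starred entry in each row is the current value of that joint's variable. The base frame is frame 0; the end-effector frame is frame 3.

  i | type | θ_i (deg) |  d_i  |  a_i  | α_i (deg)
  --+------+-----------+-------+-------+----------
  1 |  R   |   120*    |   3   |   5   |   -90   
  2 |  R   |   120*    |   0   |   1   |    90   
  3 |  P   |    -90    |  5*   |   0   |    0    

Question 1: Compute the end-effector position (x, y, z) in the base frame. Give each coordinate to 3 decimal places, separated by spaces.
after link 1: o_1 = (-2.5000, 4.3301, 3.0000)
after link 2: o_2 = (-2.2500, 3.8971, 2.1340)
after link 3: o_3 = (-4.4151, 7.6471, -0.3660)

-4.415 7.647 -0.366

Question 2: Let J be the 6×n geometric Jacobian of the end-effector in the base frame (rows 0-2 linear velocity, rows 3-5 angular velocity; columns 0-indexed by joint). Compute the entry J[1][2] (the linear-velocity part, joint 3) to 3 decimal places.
prismatic axis z_2 = (-0.4330,0.7500,-0.5000)
J_v[:, 2] = z_2; J_ω[:, 2] = (0,0,0)
entry J[1][2] = 0.7500

0.750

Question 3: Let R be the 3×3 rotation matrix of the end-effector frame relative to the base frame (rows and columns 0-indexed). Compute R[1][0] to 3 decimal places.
0.500

End-effector x-axis (col 0 of R) = (0.8660,0.5000,-0.0000)
R[1][0] = 0.5000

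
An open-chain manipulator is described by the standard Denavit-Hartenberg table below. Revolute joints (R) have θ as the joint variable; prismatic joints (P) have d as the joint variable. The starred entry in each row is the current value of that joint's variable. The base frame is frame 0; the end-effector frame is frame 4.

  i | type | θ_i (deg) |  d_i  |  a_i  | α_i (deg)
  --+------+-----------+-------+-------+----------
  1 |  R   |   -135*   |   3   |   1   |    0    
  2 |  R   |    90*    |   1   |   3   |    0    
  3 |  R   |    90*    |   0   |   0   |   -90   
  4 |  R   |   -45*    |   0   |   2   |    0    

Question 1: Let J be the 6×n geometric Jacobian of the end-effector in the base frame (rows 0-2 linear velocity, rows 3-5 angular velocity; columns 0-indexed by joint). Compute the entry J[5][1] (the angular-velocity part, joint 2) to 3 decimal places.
1.000

axis z_1 = (0.0000,0.0000,1.0000); lever o_n−o_1 = (3.1213,-1.1213,2.4142)
cross product → J_v[:, 1] = (1.1213,3.1213,-0.0000)
J_ω[:, 1] = z_1
entry J[5][1] = 1.0000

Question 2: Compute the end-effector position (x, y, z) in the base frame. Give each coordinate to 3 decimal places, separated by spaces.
2.414 -1.828 5.414

after link 1: o_1 = (-0.7071, -0.7071, 3.0000)
after link 2: o_2 = (1.4142, -2.8284, 4.0000)
after link 3: o_3 = (1.4142, -2.8284, 4.0000)
after link 4: o_4 = (2.4142, -1.8284, 5.4142)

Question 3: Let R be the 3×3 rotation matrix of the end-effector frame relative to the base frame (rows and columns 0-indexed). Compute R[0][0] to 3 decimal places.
0.500

End-effector x-axis (col 0 of R) = (0.5000,0.5000,0.7071)
R[0][0] = 0.5000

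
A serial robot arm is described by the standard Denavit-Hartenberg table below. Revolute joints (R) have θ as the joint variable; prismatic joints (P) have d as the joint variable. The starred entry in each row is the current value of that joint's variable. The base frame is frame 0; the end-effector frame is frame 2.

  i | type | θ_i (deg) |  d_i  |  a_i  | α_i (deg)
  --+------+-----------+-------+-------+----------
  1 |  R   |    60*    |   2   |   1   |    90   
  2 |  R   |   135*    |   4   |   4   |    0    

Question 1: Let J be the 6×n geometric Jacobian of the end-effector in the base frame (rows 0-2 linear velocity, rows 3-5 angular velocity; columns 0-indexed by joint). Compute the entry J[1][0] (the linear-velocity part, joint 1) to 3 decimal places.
axis z_0 = ẑ; lever o_n−o_0 = (2.5499,-3.5835,4.8284)
cross product → J_v[:, 0] = (3.5835,2.5499,-0.0000)
J_ω[:, 0] = z_0
entry J[1][0] = 2.5499

2.550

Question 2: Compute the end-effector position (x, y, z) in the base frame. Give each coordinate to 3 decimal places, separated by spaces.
after link 1: o_1 = (0.5000, 0.8660, 2.0000)
after link 2: o_2 = (2.5499, -3.5835, 4.8284)

2.550 -3.583 4.828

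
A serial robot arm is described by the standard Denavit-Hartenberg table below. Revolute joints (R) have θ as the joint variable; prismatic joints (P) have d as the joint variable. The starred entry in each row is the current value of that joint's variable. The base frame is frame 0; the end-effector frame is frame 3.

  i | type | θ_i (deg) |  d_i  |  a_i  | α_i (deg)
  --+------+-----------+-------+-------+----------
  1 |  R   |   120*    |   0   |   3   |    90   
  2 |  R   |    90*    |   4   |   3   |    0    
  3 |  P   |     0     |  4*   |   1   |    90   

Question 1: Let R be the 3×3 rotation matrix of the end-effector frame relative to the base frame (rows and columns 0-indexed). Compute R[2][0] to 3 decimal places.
1.000

End-effector x-axis (col 0 of R) = (-0.0000,0.0000,1.0000)
R[2][0] = 1.0000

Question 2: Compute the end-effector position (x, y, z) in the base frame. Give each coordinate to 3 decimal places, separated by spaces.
after link 1: o_1 = (-1.5000, 2.5981, 0.0000)
after link 2: o_2 = (1.9641, 4.5981, 3.0000)
after link 3: o_3 = (5.4282, 6.5981, 4.0000)

5.428 6.598 4.000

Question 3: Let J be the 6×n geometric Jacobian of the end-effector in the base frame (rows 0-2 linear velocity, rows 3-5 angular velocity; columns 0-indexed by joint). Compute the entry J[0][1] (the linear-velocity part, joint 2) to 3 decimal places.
2.000

axis z_1 = (0.8660,0.5000,0.0000); lever o_n−o_1 = (6.9282,4.0000,4.0000)
cross product → J_v[:, 1] = (2.0000,-3.4641,0.0000)
J_ω[:, 1] = z_1
entry J[0][1] = 2.0000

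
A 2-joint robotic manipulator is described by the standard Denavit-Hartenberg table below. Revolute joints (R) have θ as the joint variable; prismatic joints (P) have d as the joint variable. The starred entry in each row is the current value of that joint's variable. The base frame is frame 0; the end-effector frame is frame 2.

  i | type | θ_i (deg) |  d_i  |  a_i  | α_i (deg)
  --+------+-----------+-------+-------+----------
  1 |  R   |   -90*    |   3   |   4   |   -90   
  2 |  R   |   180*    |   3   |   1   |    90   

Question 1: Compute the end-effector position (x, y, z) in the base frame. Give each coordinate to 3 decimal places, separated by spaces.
after link 1: o_1 = (0.0000, -4.0000, 3.0000)
after link 2: o_2 = (3.0000, -3.0000, 3.0000)

3.000 -3.000 3.000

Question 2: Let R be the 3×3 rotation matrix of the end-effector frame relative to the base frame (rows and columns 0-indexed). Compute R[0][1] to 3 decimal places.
End-effector y-axis (col 1 of R) = (1.0000,0.0000,0.0000)
R[0][1] = 1.0000

1.000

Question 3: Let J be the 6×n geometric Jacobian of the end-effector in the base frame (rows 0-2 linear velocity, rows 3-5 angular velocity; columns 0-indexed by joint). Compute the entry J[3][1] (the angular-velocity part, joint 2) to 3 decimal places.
axis z_1 = (1.0000,0.0000,0.0000); lever o_n−o_1 = (3.0000,1.0000,0.0000)
cross product → J_v[:, 1] = (-0.0000,0.0000,1.0000)
J_ω[:, 1] = z_1
entry J[3][1] = 1.0000

1.000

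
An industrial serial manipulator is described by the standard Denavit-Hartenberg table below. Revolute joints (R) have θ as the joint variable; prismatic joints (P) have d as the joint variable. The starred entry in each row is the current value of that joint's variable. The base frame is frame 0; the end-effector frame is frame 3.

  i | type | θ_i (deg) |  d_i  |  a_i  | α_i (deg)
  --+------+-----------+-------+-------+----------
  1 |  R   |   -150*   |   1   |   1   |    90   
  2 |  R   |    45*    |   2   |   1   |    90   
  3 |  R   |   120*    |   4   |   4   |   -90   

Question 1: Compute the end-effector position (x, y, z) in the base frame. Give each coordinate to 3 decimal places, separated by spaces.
after link 1: o_1 = (-0.8660, -0.5000, 1.0000)
after link 2: o_2 = (-2.4784, 0.8785, 1.7071)
after link 3: o_3 = (-5.4352, 3.1714, -2.5355)

-5.435 3.171 -2.536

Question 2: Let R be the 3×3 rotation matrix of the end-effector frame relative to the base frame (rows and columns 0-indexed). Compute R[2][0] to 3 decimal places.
-0.354

End-effector x-axis (col 0 of R) = (-0.1268,0.9268,-0.3536)
R[2][0] = -0.3536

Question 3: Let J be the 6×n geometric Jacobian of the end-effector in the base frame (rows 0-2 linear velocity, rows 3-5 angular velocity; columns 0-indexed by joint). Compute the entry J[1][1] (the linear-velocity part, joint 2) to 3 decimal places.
axis z_1 = (-0.5000,0.8660,0.0000); lever o_n−o_1 = (-4.5692,3.6714,-3.5355)
cross product → J_v[:, 1] = (-3.0619,-1.7678,2.1213)
J_ω[:, 1] = z_1
entry J[1][1] = -1.7678

-1.768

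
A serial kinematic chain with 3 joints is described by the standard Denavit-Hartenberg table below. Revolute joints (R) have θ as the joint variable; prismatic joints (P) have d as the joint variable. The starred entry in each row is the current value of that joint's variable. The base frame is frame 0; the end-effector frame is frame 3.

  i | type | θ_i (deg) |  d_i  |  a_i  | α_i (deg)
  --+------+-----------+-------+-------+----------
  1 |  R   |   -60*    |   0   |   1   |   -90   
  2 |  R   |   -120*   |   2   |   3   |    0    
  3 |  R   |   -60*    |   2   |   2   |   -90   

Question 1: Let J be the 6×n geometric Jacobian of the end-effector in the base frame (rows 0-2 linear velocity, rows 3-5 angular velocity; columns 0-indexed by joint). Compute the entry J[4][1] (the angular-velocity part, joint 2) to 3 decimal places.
axis z_1 = (0.8660,0.5000,0.0000); lever o_n−o_1 = (1.7141,5.0311,2.5981)
cross product → J_v[:, 1] = (1.2990,-2.2500,3.5000)
J_ω[:, 1] = z_1
entry J[4][1] = 0.5000

0.500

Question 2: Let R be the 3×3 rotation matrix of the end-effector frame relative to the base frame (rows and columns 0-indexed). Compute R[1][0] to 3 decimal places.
0.866

End-effector x-axis (col 0 of R) = (-0.5000,0.8660,0.0000)
R[1][0] = 0.8660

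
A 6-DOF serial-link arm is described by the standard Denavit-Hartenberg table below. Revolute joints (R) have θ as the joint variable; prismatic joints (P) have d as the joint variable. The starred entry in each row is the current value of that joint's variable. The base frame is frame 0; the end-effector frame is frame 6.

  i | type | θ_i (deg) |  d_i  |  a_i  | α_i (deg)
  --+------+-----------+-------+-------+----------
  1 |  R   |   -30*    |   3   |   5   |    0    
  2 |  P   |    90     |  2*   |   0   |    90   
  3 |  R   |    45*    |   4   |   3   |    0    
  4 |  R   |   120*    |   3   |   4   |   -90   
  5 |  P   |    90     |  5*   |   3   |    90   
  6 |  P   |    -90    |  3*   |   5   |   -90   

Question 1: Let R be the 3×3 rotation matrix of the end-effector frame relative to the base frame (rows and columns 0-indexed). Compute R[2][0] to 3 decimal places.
0.966

End-effector x-axis (col 0 of R) = (0.1294,0.2241,0.9659)
R[2][0] = 0.9659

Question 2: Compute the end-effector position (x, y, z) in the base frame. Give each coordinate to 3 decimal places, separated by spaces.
5.474 -8.518 8.933

after link 1: o_1 = (4.3301, -2.5000, 3.0000)
after link 2: o_2 = (4.3301, -2.5000, 5.0000)
after link 3: o_3 = (8.8549, -2.6629, 7.1213)
after link 4: o_4 = (9.5211, -7.5089, 8.1566)
after link 5: o_5 = (6.2760, -7.1297, 3.3270)
after link 6: o_6 = (5.4741, -8.5185, 8.9331)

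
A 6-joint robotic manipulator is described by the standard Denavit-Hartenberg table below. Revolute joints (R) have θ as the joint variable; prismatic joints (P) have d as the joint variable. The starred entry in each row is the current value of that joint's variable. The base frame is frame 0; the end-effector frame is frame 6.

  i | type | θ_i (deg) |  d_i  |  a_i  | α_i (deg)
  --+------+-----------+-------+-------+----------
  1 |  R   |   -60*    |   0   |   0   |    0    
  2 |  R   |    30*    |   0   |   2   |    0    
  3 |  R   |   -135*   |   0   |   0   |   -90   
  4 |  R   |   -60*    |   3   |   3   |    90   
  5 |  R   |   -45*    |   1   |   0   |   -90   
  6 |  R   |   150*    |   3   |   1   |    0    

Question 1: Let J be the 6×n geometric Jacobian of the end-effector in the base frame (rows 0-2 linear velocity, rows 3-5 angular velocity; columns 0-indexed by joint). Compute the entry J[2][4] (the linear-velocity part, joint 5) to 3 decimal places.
-2.367

axis z_4 = (0.8365,0.2241,0.5000); lever o_n−o_4 = (0.3970,-2.7237,1.5568)
cross product → J_v[:, 4] = (1.7108,-1.1038,-2.3674)
J_ω[:, 4] = z_4
entry J[2][4] = -2.3674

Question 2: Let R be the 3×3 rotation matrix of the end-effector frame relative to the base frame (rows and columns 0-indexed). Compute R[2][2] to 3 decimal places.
End-effector z-axis (col 2 of R) = (-0.1585,-0.7745,0.6124)
R[2][2] = 0.6124

0.612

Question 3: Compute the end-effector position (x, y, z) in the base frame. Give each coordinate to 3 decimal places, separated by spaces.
1.457 -7.010 4.155

after link 1: o_1 = (0.0000, 0.0000, 0.0000)
after link 2: o_2 = (1.7321, -1.0000, 0.0000)
after link 3: o_3 = (1.7321, -1.0000, 0.0000)
after link 4: o_4 = (1.0596, -4.2860, 2.5981)
after link 5: o_5 = (1.8961, -4.0619, 3.0981)
after link 6: o_6 = (1.4566, -7.0098, 4.1549)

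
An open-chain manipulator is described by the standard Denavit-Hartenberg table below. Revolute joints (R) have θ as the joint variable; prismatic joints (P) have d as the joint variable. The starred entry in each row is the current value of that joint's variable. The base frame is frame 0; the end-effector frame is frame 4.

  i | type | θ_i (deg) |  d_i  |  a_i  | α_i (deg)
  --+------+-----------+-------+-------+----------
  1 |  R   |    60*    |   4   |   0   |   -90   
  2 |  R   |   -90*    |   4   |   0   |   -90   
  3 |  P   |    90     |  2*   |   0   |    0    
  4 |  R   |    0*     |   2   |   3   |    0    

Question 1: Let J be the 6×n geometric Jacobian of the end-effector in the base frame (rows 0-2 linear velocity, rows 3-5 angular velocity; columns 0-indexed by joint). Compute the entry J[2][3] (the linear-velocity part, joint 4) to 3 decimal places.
axis z_3 = (0.5000,0.8660,-0.0000); lever o_n−o_3 = (3.5981,0.2321,0.0000)
cross product → J_v[:, 3] = (0.0000,-0.0000,-3.0000)
J_ω[:, 3] = z_3
entry J[2][3] = -3.0000

-3.000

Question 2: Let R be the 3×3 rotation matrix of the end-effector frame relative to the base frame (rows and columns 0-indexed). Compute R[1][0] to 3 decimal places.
-0.500

End-effector x-axis (col 0 of R) = (0.8660,-0.5000,0.0000)
R[1][0] = -0.5000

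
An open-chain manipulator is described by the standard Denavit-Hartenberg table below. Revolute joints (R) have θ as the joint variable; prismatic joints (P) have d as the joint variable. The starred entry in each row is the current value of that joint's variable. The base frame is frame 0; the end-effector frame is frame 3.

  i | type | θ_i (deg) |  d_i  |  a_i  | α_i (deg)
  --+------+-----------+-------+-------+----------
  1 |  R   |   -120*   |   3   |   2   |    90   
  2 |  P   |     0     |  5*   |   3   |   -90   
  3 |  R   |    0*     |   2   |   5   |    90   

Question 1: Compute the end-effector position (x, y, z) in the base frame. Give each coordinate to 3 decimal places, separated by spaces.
after link 1: o_1 = (-1.0000, -1.7321, 3.0000)
after link 2: o_2 = (-6.8301, -1.8301, 3.0000)
after link 3: o_3 = (-9.3301, -6.1603, 5.0000)

-9.330 -6.160 5.000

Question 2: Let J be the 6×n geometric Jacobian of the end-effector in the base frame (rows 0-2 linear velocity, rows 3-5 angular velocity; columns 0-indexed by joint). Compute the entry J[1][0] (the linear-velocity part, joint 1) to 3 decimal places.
axis z_0 = ẑ; lever o_n−o_0 = (-9.3301,-6.1603,5.0000)
cross product → J_v[:, 0] = (6.1603,-9.3301,0.0000)
J_ω[:, 0] = z_0
entry J[1][0] = -9.3301

-9.330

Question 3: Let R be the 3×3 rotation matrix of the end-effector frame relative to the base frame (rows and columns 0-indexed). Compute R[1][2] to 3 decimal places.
0.500

End-effector z-axis (col 2 of R) = (-0.8660,0.5000,0.0000)
R[1][2] = 0.5000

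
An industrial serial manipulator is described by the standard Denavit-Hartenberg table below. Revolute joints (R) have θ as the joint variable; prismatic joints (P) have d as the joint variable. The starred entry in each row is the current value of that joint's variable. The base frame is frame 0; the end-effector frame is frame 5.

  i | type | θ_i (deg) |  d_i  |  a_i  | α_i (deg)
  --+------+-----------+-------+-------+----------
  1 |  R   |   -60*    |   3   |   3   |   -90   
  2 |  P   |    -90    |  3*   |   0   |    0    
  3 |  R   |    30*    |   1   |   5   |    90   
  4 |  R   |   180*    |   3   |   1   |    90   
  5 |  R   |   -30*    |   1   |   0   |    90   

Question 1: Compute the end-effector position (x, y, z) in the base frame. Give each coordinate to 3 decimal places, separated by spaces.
after link 1: o_1 = (1.5000, -2.5981, 3.0000)
after link 2: o_2 = (4.0981, -1.0981, 3.0000)
after link 3: o_3 = (6.2141, -2.7631, 7.3301)
after link 4: o_4 = (4.6651, -0.0801, 7.9641)
after link 5: o_5 = (5.5311, 0.4199, 7.9641)

5.531 0.420 7.964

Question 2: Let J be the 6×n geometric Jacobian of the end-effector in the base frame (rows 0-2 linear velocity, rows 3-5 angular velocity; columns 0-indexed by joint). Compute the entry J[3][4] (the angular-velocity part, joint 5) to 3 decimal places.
0.866

axis z_4 = (0.8660,0.5000,0.0000); lever o_n−o_4 = (0.8660,0.5000,0.0000)
cross product → J_v[:, 4] = (-0.0000,0.0000,0.0000)
J_ω[:, 4] = z_4
entry J[3][4] = 0.8660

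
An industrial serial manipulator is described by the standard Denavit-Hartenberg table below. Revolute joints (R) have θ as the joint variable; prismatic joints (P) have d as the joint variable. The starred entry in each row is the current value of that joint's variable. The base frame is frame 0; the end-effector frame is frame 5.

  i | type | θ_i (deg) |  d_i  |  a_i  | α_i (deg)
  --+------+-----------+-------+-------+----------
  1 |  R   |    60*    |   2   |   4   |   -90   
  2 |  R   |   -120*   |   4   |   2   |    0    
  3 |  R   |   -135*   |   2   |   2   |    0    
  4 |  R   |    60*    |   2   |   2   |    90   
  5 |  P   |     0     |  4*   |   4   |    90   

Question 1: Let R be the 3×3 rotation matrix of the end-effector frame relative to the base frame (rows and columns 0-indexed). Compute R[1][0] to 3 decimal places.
End-effector x-axis (col 0 of R) = (-0.4830,-0.8365,-0.2588)
R[1][0] = -0.8365

-0.837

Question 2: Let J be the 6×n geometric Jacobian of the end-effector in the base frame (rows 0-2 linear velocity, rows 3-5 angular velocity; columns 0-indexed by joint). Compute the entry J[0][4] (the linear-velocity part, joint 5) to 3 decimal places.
prismatic axis z_4 = (0.1294,0.2241,-0.9659)
J_v[:, 4] = z_4; J_ω[:, 4] = (0,0,0)
entry J[0][4] = 0.1294

0.129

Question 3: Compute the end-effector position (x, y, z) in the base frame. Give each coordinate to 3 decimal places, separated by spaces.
-8.067 2.027 -3.616

after link 1: o_1 = (2.0000, 3.4641, 2.0000)
after link 2: o_2 = (-1.9641, 4.5981, 3.7321)
after link 3: o_3 = (-3.9550, 5.1498, 1.8002)
after link 4: o_4 = (-6.6529, 4.4768, 1.2826)
after link 5: o_5 = (-8.0672, 2.0273, -3.6164)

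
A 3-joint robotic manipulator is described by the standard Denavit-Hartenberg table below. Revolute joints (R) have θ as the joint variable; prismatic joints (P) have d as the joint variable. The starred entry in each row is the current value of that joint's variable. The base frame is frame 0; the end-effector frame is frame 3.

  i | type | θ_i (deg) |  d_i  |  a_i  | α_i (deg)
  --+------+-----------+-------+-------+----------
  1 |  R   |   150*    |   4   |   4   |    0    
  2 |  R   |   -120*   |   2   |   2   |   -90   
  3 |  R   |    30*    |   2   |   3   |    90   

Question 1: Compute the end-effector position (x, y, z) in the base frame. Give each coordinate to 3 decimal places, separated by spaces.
-0.482 6.031 4.500

after link 1: o_1 = (-3.4641, 2.0000, 4.0000)
after link 2: o_2 = (-1.7321, 3.0000, 6.0000)
after link 3: o_3 = (-0.4821, 6.0311, 4.5000)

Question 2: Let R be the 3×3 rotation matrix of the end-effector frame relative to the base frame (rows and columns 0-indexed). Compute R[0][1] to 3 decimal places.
End-effector y-axis (col 1 of R) = (-0.5000,0.8660,0.0000)
R[0][1] = -0.5000

-0.500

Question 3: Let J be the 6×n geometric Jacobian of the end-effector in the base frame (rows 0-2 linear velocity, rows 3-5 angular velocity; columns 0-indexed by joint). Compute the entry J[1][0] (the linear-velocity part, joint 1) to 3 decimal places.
axis z_0 = ẑ; lever o_n−o_0 = (-0.4821,6.0311,4.5000)
cross product → J_v[:, 0] = (-6.0311,-0.4821,0.0000)
J_ω[:, 0] = z_0
entry J[1][0] = -0.4821

-0.482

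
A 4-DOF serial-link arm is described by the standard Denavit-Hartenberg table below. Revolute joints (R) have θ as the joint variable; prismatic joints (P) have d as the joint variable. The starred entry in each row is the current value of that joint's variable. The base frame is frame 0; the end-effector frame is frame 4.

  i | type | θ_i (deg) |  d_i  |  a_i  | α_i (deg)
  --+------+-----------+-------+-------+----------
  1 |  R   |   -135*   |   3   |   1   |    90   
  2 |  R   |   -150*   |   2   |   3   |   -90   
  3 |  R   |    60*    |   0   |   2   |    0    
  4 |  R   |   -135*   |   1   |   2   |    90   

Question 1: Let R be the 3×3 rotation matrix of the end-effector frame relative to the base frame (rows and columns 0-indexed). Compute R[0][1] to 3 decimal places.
End-effector y-axis (col 1 of R) = (-0.3536,-0.3536,-0.8660)
R[0][1] = -0.3536

-0.354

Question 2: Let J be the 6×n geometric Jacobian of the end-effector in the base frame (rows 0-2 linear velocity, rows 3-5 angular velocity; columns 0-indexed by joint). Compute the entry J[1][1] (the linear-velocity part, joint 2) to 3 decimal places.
-2.210

axis z_1 = (-0.7071,0.7071,0.0000); lever o_n−o_1 = (0.8574,3.9684,-3.1248)
cross product → J_v[:, 1] = (-2.2096,-2.2096,-3.4124)
J_ω[:, 1] = z_1
entry J[1][1] = -2.2096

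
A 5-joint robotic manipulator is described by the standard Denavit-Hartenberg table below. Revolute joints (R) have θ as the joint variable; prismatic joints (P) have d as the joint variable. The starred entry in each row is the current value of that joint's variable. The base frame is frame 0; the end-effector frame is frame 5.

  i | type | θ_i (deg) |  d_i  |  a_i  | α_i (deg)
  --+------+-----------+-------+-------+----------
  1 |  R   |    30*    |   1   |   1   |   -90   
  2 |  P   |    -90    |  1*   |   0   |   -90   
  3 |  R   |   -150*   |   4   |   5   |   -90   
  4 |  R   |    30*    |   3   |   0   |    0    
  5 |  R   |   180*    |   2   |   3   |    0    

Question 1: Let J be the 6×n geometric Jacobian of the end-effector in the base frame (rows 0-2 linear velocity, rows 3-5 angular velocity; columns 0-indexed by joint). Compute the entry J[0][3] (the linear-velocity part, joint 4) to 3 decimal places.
1.875

axis z_3 = (-0.4330,0.7500,0.5000); lever o_n−o_3 = (-0.2165,3.3750,4.7500)
cross product → J_v[:, 3] = (1.8750,1.9486,-1.2990)
J_ω[:, 3] = z_3
entry J[0][3] = 1.8750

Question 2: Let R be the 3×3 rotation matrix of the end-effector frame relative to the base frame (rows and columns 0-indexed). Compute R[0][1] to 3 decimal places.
End-effector y-axis (col 1 of R) = (0.6250,0.6495,-0.4330)
R[0][1] = 0.6250

0.625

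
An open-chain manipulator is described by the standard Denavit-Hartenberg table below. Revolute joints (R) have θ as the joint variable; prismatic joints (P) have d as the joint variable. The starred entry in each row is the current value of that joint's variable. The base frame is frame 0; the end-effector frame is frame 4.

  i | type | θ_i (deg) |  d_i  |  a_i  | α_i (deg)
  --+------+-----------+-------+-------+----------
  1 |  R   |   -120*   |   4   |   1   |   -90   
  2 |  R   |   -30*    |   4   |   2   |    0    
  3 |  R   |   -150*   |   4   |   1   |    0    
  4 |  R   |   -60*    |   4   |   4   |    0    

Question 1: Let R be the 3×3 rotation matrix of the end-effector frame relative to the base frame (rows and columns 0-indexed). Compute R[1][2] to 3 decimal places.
End-effector z-axis (col 2 of R) = (0.8660,-0.5000,0.0000)
R[1][2] = -0.5000

-0.500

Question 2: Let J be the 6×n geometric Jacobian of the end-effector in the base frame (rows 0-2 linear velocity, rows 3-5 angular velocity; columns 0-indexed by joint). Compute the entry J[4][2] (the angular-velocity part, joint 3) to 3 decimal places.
-0.500

axis z_2 = (0.8660,-0.5000,0.0000); lever o_n−o_2 = (8.4282,-1.4019,-3.4641)
cross product → J_v[:, 2] = (1.7321,3.0000,3.0000)
J_ω[:, 2] = z_2
entry J[4][2] = -0.5000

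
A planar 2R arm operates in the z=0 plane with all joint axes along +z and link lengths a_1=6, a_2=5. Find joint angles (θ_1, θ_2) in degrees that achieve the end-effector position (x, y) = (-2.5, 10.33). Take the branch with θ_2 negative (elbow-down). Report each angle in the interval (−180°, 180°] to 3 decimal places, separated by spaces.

cos θ_2 = (112.9589−6²−5²)/(2·6·5) = 0.8660; θ_2 = -30.0050° (elbow-down)
β = atan2(10.3300,-2.5000) = 103.6048°; ψ = atan2(-2.5004,10.3299) = -13.6069°
θ_1 = β − ψ = 117.2116°

117.212 -30.005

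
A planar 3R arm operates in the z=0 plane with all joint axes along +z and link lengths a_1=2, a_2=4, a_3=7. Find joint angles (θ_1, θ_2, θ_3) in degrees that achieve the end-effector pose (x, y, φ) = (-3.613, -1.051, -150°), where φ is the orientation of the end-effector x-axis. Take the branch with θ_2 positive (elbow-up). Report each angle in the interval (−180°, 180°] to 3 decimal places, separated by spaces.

-45.018 120.016 135.002

wrist centre = target − a_3·(cos φ, sin φ) = (2.4492, 2.4490)
cos θ_2 = (11.9961−2²−4²)/(2·2·4) = -0.5002; θ_2 = 120.0162° (elbow-up)
β = atan2(2.4490,2.4492) = 44.9979°; ψ = atan2(3.4635,-0.0010) = 90.0162°
θ_1 = β − ψ = -45.0183°
θ_3 = φ − θ_1 − θ_2 = 135.0021° (wrapped to (-180°,180°])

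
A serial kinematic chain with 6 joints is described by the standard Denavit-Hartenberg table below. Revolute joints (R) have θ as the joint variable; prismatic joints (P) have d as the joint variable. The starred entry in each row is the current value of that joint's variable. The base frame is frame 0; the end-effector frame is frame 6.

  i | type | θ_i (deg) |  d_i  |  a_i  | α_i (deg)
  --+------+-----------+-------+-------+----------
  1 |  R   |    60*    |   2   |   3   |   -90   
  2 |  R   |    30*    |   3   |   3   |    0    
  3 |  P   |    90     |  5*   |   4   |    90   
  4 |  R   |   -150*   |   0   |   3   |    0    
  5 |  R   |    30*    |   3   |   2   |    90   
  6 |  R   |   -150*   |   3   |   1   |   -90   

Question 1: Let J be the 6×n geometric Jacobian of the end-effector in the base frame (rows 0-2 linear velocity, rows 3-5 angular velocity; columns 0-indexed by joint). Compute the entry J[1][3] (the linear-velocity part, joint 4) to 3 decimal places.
-3.307

axis z_3 = (0.4330,0.7500,-0.5000); lever o_n−o_3 = (3.3738,3.8795,3.7410)
cross product → J_v[:, 3] = (4.7455,-3.3068,-0.8505)
J_ω[:, 3] = z_3
entry J[1][3] = -3.3068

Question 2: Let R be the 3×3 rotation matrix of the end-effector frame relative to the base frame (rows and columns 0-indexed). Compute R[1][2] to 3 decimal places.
End-effector z-axis (col 2 of R) = (0.0625,-0.7578,0.6495)
R[1][2] = -0.7578

-0.758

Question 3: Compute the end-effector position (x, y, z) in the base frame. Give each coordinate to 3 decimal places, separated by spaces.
-1.755 10.996 0.777

after link 1: o_1 = (1.5000, 2.5981, 2.0000)
after link 2: o_2 = (0.2010, 6.3481, 0.5000)
after link 3: o_3 = (-5.1292, 7.1160, -2.9641)
after link 4: o_4 = (-3.1806, 7.4910, -0.7141)
after link 5: o_5 = (-0.1316, 9.3080, -1.3481)
after link 6: o_6 = (-1.7554, 10.9955, 0.7769)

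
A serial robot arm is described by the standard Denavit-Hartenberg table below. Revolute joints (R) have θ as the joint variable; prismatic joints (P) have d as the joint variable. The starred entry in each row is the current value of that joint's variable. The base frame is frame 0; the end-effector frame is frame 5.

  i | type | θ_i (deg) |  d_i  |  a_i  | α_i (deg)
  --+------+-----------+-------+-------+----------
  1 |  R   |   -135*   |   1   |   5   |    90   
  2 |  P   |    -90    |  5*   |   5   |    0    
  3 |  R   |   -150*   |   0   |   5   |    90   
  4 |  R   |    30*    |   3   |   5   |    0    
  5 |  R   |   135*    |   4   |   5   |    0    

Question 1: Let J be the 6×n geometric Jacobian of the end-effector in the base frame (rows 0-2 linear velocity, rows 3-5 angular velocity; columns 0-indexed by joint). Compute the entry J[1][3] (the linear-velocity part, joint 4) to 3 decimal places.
-1.695

axis z_3 = (-0.6124,-0.6124,0.5000); lever o_n−o_3 = (-7.1460,-1.7804,3.0674)
cross product → J_v[:, 3] = (-0.9882,-1.6946,-3.2858)
J_ω[:, 3] = z_3
entry J[1][3] = -1.6946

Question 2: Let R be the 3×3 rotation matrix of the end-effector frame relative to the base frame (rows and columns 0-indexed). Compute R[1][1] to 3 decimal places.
-0.775

End-effector y-axis (col 1 of R) = (0.5915,-0.7745,-0.2241)
R[1][1] = -0.7745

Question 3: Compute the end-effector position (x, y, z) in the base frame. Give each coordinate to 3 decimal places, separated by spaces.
after link 1: o_1 = (-3.5355, -3.5355, 1.0000)
after link 2: o_2 = (-7.0711, -0.0000, -4.0000)
after link 3: o_3 = (-5.3033, 1.7678, 0.3301)
after link 4: o_4 = (-7.3773, 3.2293, 5.5801)
after link 5: o_5 = (-12.4493, -0.0126, 3.3975)

-12.449 -0.013 3.398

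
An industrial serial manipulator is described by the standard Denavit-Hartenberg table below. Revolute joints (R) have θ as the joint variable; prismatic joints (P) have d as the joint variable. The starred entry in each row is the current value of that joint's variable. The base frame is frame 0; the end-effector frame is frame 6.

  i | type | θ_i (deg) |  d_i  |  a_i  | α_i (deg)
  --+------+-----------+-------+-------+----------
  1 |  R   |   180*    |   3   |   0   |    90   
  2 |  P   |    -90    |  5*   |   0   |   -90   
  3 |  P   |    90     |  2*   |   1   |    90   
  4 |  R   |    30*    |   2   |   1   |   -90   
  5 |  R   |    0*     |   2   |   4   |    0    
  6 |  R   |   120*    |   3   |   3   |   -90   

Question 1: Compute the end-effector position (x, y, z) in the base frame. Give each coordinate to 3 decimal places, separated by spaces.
after link 1: o_1 = (0.0000, 0.0000, 3.0000)
after link 2: o_2 = (0.0000, 5.0000, 3.0000)
after link 3: o_3 = (-2.0000, 4.0000, 3.0000)
after link 4: o_4 = (-2.5000, 3.1340, 1.0000)
after link 5: o_5 = (-6.2321, 0.6699, 1.0000)
after link 6: o_6 = (-8.0801, 3.4689, 3.5981)

-8.080 3.469 3.598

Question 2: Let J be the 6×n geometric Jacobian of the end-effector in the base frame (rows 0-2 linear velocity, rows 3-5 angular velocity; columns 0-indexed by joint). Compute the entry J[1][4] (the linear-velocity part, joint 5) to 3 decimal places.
axis z_4 = (-0.8660,0.5000,0.0000); lever o_n−o_4 = (-5.5801,0.3349,2.5981)
cross product → J_v[:, 4] = (1.2990,2.2500,2.5000)
J_ω[:, 4] = z_4
entry J[1][4] = 2.2500

2.250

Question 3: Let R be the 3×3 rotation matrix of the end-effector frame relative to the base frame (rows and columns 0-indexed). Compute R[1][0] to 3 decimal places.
0.433

End-effector x-axis (col 0 of R) = (0.2500,0.4330,0.8660)
R[1][0] = 0.4330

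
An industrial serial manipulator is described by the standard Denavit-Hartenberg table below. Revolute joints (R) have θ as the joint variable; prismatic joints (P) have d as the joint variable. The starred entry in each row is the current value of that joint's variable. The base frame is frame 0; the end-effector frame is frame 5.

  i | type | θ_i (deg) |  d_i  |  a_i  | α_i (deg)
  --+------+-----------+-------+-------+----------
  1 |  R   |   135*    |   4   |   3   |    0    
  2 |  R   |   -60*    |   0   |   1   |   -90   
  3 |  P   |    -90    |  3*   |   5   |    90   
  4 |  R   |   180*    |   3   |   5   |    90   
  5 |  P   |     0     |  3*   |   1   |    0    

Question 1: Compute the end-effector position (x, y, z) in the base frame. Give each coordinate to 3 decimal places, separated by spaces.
-8.435 1.742 3.000

after link 1: o_1 = (-2.1213, 2.1213, 4.0000)
after link 2: o_2 = (-1.8625, 3.0872, 4.0000)
after link 3: o_3 = (-4.7603, 3.8637, 9.0000)
after link 4: o_4 = (-5.5367, 0.9659, 4.0000)
after link 5: o_5 = (-8.4345, 1.7424, 3.0000)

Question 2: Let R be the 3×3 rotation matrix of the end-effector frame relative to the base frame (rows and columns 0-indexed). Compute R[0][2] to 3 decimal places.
-0.966

End-effector z-axis (col 2 of R) = (-0.9659,0.2588,0.0000)
R[0][2] = -0.9659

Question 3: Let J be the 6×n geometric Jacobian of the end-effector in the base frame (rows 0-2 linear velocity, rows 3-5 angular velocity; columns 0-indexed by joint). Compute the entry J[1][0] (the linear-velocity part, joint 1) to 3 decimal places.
axis z_0 = ẑ; lever o_n−o_0 = (-8.4345,1.7424,3.0000)
cross product → J_v[:, 0] = (-1.7424,-8.4345,0.0000)
J_ω[:, 0] = z_0
entry J[1][0] = -8.4345

-8.435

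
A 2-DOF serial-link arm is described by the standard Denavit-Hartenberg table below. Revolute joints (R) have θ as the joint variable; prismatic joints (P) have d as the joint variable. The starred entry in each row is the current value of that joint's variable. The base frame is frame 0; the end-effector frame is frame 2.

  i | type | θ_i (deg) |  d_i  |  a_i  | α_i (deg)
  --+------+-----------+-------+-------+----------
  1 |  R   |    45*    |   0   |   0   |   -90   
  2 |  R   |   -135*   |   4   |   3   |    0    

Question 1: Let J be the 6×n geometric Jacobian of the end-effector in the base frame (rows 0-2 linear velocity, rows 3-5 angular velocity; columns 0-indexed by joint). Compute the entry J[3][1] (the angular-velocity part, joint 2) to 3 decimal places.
-0.707

axis z_1 = (-0.7071,0.7071,0.0000); lever o_n−o_1 = (-4.3284,1.3284,2.1213)
cross product → J_v[:, 1] = (1.5000,1.5000,2.1213)
J_ω[:, 1] = z_1
entry J[3][1] = -0.7071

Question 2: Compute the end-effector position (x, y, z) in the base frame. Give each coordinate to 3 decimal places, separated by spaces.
-4.328 1.328 2.121

after link 1: o_1 = (0.0000, 0.0000, 0.0000)
after link 2: o_2 = (-4.3284, 1.3284, 2.1213)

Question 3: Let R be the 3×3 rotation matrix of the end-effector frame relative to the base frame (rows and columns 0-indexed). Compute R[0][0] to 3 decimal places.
End-effector x-axis (col 0 of R) = (-0.5000,-0.5000,0.7071)
R[0][0] = -0.5000

-0.500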